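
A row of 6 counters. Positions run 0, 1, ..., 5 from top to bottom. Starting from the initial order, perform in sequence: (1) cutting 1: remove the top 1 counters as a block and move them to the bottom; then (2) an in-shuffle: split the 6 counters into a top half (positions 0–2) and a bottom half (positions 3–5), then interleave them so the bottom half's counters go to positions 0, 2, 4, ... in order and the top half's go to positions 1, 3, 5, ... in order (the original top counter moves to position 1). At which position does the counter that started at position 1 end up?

1

Track the counter from position 1 forward through each operation:
  after op 1 (cut 1): 1 → 0
  after op 2 (in-shuffle): 0 → 1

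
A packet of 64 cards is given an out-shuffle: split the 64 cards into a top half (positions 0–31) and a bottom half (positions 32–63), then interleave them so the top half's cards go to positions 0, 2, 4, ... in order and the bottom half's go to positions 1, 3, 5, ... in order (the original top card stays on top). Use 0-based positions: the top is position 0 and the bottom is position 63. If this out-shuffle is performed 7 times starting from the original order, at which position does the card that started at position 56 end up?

49

Track the card's position through each out-shuffle:
56 → 49 → 35 → 7 → 14 → 28 → 56 → 49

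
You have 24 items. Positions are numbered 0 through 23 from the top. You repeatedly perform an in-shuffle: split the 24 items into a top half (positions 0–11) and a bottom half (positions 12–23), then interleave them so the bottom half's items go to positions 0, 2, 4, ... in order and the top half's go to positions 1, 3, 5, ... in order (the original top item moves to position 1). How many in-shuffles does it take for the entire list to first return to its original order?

The in-shuffle permutes the 24 positions with cycle lengths [4, 20].
Every item is home exactly when every cycle has completed a whole number of laps, i.e. after lcm(4, 20) = 20 in-shuffles.

20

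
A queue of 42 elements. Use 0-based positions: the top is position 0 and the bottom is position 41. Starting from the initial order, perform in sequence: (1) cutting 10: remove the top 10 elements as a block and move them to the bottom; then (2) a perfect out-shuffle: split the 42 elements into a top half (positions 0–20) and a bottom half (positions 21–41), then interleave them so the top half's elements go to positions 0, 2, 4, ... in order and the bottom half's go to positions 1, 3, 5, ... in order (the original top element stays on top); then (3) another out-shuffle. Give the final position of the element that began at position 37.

Track the element from position 37 forward through each operation:
  after op 1 (cut 10): 37 → 27
  after op 2 (out-shuffle): 27 → 13
  after op 3 (out-shuffle): 13 → 26

26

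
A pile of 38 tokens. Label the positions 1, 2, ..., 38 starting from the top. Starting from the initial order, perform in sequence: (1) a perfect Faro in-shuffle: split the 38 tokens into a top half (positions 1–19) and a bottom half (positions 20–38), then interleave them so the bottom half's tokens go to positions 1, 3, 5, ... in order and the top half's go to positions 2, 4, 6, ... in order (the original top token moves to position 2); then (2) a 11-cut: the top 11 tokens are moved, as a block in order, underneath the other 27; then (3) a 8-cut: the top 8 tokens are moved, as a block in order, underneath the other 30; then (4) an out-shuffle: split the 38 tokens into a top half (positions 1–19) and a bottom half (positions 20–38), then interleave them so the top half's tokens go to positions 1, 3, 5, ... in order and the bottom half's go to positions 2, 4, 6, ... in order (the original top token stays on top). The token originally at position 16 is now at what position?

Track the token from position 16 forward through each operation:
  after op 1 (in-shuffle): 16 → 32
  after op 2 (cut 11): 32 → 21
  after op 3 (cut 8): 21 → 13
  after op 4 (out-shuffle): 13 → 25

25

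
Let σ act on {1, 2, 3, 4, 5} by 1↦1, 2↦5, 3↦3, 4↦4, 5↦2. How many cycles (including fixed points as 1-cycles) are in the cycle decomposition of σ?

Cycle decomposition: (1) (2 5) (3) (4).
4 cycles.

4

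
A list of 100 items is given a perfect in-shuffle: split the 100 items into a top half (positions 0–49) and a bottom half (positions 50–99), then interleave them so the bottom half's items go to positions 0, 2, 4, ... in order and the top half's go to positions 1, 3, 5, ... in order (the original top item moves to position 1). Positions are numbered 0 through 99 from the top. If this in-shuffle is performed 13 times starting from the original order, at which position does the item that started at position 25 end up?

83

Track position through each in-shuffle: 25 → 51 → 2 → 5 → 11 → ... (continuing for 13 shuffles total) → 83.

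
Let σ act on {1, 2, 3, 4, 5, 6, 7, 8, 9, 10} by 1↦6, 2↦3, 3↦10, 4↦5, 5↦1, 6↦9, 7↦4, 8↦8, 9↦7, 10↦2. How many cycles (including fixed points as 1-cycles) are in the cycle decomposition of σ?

3

Cycle decomposition: (1 6 9 7 4 5) (2 3 10) (8).
3 cycles.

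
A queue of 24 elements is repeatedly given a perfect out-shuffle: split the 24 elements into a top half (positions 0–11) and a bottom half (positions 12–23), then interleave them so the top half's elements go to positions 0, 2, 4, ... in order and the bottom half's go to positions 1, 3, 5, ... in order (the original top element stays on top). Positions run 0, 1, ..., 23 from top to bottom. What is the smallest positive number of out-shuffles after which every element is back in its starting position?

The out-shuffle permutes the 24 positions with cycle lengths [1, 1, 11, 11].
Every element is home exactly when every cycle has completed a whole number of laps, i.e. after lcm(1, 11) = 11 out-shuffles.

11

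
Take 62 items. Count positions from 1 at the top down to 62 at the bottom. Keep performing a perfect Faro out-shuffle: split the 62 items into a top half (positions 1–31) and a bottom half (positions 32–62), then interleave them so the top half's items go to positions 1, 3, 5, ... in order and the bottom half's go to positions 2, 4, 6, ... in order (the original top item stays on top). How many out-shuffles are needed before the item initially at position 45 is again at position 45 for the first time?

60

Follow position 45 under repeated out-shuffles:
45 → 28 → 55 → 48 → 34 → 6 → 11 → 21 → ... → 45 (length 60)
It first returns after 60 out-shuffles.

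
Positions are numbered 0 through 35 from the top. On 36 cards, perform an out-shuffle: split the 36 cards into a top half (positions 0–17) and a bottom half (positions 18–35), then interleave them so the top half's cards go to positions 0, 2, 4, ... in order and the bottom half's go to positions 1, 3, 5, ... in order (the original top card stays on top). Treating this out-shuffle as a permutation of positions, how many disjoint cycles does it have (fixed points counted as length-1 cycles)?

7

Trace each unvisited position around until it returns:
(0) (1 2 4 8 16 32 ... len 12) (3 6 12 24 13 26 ... len 12) (5 10 20) (7 14 28 21) (15 30 25) (35)
7 cycles in total.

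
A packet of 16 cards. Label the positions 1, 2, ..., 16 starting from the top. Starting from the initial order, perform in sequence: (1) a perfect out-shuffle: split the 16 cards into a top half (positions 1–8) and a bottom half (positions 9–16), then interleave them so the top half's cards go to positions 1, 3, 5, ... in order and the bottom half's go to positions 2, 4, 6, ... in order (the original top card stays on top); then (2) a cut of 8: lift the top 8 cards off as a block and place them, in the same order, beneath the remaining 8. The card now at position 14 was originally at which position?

Undo the operations in reverse order, starting from position 14:
  undo op 2 (cut 8): 14 ← 6
  undo op 1 (out-shuffle, from bottom half): 6 ← 11
So the card at position 14 came from original position 11.

11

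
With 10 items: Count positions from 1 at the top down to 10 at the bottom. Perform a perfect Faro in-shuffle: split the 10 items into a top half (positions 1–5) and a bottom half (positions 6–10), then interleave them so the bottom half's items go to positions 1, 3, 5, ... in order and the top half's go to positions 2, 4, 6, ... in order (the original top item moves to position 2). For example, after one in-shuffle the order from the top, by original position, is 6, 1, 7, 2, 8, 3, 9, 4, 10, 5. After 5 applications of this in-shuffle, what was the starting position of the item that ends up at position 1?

10

Work backwards from position 1, undoing one in-shuffle at a time:
1 ← 6 ← 3 ← 7 ← 9 ← 10
So the item now at position 1 started at position 10.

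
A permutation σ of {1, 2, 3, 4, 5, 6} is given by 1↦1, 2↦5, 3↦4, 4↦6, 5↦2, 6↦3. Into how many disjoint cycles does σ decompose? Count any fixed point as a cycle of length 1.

3

Cycle decomposition: (1) (2 5) (3 4 6).
3 cycles.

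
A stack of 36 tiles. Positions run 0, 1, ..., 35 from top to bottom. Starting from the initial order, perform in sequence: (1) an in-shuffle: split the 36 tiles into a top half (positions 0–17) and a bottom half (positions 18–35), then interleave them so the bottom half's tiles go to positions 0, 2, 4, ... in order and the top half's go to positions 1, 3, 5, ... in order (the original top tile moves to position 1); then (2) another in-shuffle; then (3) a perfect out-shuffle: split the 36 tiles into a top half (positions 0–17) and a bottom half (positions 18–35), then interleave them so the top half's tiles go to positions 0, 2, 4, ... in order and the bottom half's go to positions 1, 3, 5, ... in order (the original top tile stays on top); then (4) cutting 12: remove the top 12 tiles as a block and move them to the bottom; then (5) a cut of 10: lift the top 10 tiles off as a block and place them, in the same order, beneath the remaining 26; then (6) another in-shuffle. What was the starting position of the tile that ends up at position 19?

26

Undo the operations in reverse order, starting from position 19:
  undo op 6 (in-shuffle, from top half): 19 ← 9
  undo op 5 (cut 10): 9 ← 19
  undo op 4 (cut 12): 19 ← 31
  undo op 3 (out-shuffle, from bottom half): 31 ← 33
  undo op 2 (in-shuffle, from top half): 33 ← 16
  undo op 1 (in-shuffle, from bottom half): 16 ← 26
So the tile at position 19 came from original position 26.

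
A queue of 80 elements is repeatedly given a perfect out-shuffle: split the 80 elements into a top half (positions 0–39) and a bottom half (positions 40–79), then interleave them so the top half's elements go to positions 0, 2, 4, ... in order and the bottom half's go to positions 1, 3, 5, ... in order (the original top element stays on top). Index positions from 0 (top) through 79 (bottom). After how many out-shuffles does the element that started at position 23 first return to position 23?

Follow position 23 under repeated out-shuffles:
23 → 46 → 13 → 26 → 52 → 25 → 50 → 21 → ... → 23 (length 39)
It first returns after 39 out-shuffles.

39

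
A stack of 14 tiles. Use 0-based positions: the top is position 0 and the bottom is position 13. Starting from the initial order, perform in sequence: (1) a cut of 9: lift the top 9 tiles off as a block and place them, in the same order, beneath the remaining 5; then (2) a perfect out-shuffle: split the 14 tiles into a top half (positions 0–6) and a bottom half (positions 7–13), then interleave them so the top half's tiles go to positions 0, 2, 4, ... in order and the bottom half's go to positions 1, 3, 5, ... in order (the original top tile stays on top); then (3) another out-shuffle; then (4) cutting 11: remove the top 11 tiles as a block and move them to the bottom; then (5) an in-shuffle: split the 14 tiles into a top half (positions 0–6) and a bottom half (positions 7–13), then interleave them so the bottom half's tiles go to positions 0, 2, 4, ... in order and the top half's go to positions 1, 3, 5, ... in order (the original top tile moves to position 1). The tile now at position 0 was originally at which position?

10

Undo the operations in reverse order, starting from position 0:
  undo op 5 (in-shuffle, from bottom half): 0 ← 7
  undo op 4 (cut 11): 7 ← 4
  undo op 3 (out-shuffle, from top half): 4 ← 2
  undo op 2 (out-shuffle, from top half): 2 ← 1
  undo op 1 (cut 9): 1 ← 10
So the tile at position 0 came from original position 10.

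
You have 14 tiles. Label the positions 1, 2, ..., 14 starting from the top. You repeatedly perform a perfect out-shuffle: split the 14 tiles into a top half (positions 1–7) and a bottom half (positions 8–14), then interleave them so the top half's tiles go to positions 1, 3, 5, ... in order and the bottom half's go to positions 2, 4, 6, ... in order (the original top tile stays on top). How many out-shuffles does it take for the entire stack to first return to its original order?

12

The out-shuffle permutes the 14 positions with cycle lengths [1, 1, 12].
Every tile is home exactly when every cycle has completed a whole number of laps, i.e. after lcm(1, 12) = 12 out-shuffles.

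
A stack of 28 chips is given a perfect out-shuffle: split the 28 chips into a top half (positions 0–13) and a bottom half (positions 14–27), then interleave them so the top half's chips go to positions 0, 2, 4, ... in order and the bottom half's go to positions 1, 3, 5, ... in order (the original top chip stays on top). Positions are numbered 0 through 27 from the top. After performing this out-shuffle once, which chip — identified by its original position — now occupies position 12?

Work backwards from position 12, undoing one out-shuffle at a time:
12 ← 6
So the chip now at position 12 started at position 6.

6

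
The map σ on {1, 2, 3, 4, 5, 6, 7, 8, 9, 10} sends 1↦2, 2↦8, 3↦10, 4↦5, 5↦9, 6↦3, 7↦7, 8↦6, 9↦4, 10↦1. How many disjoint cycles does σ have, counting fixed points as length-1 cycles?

3

Cycle decomposition: (1 2 8 6 3 10) (4 5 9) (7).
3 cycles.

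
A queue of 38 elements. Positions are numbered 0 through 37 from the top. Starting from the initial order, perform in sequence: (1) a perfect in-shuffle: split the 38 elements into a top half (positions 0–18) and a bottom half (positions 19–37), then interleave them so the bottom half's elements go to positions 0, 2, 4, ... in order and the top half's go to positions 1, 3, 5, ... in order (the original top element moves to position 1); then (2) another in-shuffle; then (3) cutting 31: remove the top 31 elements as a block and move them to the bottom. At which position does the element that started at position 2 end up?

Track the element from position 2 forward through each operation:
  after op 1 (in-shuffle): 2 → 5
  after op 2 (in-shuffle): 5 → 11
  after op 3 (cut 31): 11 → 18

18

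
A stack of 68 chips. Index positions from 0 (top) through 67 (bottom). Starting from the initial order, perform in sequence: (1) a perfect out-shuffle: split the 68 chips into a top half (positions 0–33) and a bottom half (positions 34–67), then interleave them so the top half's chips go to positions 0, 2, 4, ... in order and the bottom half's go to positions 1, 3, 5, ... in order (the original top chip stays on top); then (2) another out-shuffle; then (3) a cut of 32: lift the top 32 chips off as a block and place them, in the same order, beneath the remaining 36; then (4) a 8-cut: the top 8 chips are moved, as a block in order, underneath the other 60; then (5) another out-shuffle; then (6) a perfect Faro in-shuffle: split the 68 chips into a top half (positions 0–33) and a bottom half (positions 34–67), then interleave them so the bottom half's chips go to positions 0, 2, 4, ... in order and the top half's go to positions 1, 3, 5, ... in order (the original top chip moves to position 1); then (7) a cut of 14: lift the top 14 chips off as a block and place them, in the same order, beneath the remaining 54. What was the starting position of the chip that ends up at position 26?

67

Undo the operations in reverse order, starting from position 26:
  undo op 7 (cut 14): 26 ← 40
  undo op 6 (in-shuffle, from bottom half): 40 ← 54
  undo op 5 (out-shuffle, from top half): 54 ← 27
  undo op 4 (cut 8): 27 ← 35
  undo op 3 (cut 32): 35 ← 67
  undo op 2 (out-shuffle, from bottom half): 67 ← 67
  undo op 1 (out-shuffle, from bottom half): 67 ← 67
So the chip at position 26 came from original position 67.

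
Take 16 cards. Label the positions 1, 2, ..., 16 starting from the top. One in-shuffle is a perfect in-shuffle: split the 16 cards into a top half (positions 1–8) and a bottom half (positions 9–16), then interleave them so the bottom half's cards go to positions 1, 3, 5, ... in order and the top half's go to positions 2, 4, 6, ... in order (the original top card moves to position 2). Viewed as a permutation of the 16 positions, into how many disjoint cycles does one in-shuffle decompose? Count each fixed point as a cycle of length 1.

2

Trace each unvisited position around until it returns:
(1 2 4 8 16 15 13 9) (3 6 12 7 14 11 5 10)
2 cycles in total.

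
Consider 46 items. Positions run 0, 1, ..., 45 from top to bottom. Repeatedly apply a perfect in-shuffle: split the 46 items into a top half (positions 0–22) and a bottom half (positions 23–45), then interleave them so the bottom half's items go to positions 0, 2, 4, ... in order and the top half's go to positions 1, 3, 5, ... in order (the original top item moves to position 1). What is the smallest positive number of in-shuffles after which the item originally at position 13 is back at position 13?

Follow position 13 under repeated in-shuffles:
13 → 27 → 8 → 17 → 35 → 24 → 2 → 5 → ... → 13 (length 23)
It first returns after 23 in-shuffles.

23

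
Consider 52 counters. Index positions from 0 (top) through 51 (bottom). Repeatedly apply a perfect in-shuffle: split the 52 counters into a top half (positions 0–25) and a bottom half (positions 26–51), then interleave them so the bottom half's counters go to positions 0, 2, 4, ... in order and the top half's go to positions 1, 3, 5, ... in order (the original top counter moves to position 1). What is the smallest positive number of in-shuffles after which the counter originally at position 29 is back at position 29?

52

Follow position 29 under repeated in-shuffles:
29 → 6 → 13 → 27 → 2 → 5 → 11 → 23 → ... → 29 (length 52)
It first returns after 52 in-shuffles.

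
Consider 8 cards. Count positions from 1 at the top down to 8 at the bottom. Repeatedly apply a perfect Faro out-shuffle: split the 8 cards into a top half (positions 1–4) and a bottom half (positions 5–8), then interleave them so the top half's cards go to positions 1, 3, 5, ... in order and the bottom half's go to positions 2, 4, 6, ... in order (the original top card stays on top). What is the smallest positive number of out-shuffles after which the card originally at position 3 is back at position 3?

3

Follow position 3 under repeated out-shuffles:
3 → 5 → 2 → 3
It first returns after 3 out-shuffles.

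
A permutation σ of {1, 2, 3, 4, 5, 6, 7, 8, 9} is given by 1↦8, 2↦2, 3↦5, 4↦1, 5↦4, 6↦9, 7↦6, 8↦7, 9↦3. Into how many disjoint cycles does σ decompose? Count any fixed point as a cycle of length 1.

2

Cycle decomposition: (1 8 7 6 9 3 5 4) (2).
2 cycles.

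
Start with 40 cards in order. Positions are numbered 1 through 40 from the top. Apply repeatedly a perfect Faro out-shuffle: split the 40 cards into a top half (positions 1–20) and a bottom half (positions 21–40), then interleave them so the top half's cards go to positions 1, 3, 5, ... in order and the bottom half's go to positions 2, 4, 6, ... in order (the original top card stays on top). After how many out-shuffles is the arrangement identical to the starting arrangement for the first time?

The out-shuffle permutes the 40 positions with cycle lengths [1, 1, 2, 12, 12, 12].
Every card is home exactly when every cycle has completed a whole number of laps, i.e. after lcm(1, 2, 12) = 12 out-shuffles.

12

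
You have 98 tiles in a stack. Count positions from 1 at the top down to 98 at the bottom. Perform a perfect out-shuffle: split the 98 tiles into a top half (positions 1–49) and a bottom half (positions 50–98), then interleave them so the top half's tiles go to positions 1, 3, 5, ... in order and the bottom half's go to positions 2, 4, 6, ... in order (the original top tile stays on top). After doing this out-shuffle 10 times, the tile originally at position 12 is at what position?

Track the tile's position through each out-shuffle:
12 → 23 → 45 → 89 → 80 → 62 → 26 → 51 → 4 → 7 → 13

13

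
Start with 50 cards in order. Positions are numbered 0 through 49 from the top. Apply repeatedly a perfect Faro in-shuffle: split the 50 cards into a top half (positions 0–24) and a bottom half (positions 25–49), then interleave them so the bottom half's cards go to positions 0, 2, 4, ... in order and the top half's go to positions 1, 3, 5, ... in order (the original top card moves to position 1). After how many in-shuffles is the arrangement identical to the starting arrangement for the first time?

The in-shuffle permutes the 50 positions with cycle lengths [2, 8, 8, 8, 8, 8, 8].
Every card is home exactly when every cycle has completed a whole number of laps, i.e. after lcm(2, 8) = 8 in-shuffles.

8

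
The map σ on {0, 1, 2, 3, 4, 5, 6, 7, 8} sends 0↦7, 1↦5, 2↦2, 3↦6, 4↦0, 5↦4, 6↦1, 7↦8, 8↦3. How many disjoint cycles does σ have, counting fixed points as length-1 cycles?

2

Cycle decomposition: (0 7 8 3 6 1 5 4) (2).
2 cycles.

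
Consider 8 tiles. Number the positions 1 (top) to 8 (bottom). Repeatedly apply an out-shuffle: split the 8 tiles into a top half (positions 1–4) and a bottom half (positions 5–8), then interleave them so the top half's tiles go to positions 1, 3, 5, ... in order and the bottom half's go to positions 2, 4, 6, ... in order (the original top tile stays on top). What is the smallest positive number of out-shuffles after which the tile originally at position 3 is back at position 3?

Follow position 3 under repeated out-shuffles:
3 → 5 → 2 → 3
It first returns after 3 out-shuffles.

3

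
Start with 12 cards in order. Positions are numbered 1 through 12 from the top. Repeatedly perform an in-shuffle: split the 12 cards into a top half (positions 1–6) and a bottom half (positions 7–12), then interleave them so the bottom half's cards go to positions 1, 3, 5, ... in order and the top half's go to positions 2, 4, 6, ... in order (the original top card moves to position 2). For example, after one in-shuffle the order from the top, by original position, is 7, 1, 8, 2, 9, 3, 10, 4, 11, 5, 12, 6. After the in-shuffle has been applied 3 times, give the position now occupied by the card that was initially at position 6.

9

Track the card's position through each in-shuffle:
6 → 12 → 11 → 9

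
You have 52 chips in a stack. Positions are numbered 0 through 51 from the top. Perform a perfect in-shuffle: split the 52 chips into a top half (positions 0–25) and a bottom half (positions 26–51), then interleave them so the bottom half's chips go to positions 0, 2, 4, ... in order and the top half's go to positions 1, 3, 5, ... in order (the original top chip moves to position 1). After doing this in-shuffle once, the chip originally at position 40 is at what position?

Track the chip's position through each in-shuffle:
40 → 28

28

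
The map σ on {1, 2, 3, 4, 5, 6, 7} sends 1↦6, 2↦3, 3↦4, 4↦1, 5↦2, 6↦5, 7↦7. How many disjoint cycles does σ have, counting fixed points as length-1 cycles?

2

Cycle decomposition: (1 6 5 2 3 4) (7).
2 cycles.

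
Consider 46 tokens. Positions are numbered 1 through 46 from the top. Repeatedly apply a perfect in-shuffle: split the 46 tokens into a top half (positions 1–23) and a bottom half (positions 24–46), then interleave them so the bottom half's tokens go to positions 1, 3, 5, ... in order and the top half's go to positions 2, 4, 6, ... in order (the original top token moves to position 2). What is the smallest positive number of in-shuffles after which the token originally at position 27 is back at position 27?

23

Follow position 27 under repeated in-shuffles:
27 → 7 → 14 → 28 → 9 → 18 → 36 → 25 → ... → 27 (length 23)
It first returns after 23 in-shuffles.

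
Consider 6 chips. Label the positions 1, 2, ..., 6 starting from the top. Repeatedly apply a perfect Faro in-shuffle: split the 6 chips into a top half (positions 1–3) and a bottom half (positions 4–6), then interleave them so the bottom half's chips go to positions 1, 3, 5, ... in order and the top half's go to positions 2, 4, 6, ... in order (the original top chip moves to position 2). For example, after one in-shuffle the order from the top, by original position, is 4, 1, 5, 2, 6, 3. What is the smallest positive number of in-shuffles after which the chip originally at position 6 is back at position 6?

Follow position 6 under repeated in-shuffles:
6 → 5 → 3 → 6
It first returns after 3 in-shuffles.

3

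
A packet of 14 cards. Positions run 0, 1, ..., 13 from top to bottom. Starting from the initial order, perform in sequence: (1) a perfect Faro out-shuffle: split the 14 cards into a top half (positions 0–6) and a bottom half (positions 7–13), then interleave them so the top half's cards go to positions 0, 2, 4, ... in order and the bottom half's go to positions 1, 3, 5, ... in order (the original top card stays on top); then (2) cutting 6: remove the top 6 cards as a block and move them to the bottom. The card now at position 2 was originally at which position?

Undo the operations in reverse order, starting from position 2:
  undo op 2 (cut 6): 2 ← 8
  undo op 1 (out-shuffle, from top half): 8 ← 4
So the card at position 2 came from original position 4.

4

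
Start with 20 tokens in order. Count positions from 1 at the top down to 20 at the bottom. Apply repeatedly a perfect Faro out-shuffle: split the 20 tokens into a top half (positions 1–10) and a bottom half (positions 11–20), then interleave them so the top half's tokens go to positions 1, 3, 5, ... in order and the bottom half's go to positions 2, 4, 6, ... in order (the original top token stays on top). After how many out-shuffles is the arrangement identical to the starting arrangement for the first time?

The out-shuffle permutes the 20 positions with cycle lengths [1, 1, 18].
Every token is home exactly when every cycle has completed a whole number of laps, i.e. after lcm(1, 18) = 18 out-shuffles.

18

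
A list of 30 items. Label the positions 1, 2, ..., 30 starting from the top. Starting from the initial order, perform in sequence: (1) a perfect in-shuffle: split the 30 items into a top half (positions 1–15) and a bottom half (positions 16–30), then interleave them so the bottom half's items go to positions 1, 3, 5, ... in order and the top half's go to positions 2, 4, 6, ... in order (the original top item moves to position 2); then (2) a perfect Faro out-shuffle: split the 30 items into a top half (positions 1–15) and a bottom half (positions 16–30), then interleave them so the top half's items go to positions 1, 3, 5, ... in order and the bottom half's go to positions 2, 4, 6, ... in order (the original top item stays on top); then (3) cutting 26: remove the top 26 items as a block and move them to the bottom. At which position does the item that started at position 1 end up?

Track the item from position 1 forward through each operation:
  after op 1 (in-shuffle): 1 → 2
  after op 2 (out-shuffle): 2 → 3
  after op 3 (cut 26): 3 → 7

7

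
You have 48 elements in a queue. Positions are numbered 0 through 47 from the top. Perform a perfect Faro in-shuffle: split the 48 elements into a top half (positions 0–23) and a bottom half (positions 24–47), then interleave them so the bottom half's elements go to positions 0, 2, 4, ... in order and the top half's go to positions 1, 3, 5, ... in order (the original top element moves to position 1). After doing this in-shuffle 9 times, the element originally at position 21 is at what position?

42

Track the element's position through each in-shuffle:
21 → 43 → 38 → 28 → 8 → 17 → 35 → 22 → 45 → 42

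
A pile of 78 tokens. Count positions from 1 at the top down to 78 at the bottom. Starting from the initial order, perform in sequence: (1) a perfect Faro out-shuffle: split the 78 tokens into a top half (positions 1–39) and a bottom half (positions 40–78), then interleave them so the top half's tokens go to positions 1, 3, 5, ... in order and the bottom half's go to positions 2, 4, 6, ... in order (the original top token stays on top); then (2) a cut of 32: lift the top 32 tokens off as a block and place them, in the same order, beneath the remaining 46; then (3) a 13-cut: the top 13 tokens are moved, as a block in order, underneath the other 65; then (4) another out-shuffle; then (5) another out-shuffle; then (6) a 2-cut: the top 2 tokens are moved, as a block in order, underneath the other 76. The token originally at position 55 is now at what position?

24

Track the token from position 55 forward through each operation:
  after op 1 (out-shuffle): 55 → 32
  after op 2 (cut 32): 32 → 78
  after op 3 (cut 13): 78 → 65
  after op 4 (out-shuffle): 65 → 52
  after op 5 (out-shuffle): 52 → 26
  after op 6 (cut 2): 26 → 24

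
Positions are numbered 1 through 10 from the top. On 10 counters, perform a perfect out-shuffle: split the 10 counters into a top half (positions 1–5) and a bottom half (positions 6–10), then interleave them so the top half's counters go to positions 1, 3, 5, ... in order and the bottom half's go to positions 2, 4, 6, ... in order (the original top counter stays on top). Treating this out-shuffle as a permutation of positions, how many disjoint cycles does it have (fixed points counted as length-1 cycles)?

Trace each unvisited position around until it returns:
(1) (2 3 5 9 8 6) (4 7) (10)
4 cycles in total.

4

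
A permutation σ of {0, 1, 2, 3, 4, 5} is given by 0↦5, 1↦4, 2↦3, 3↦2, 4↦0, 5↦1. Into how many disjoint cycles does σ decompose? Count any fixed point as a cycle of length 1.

Cycle decomposition: (0 5 1 4) (2 3).
2 cycles.

2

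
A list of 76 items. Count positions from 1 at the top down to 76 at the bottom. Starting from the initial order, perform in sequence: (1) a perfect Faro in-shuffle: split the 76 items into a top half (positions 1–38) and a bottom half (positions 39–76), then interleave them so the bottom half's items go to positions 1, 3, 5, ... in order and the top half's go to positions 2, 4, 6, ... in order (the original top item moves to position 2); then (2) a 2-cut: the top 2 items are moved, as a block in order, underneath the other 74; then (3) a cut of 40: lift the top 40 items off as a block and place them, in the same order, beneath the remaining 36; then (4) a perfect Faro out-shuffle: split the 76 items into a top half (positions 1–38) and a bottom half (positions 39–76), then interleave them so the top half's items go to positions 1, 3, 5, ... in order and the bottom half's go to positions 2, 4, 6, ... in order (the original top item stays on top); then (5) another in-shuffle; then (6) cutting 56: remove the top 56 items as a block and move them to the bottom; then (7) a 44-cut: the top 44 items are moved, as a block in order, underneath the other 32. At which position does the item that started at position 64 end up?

10

Track the item from position 64 forward through each operation:
  after op 1 (in-shuffle): 64 → 51
  after op 2 (cut 2): 51 → 49
  after op 3 (cut 40): 49 → 9
  after op 4 (out-shuffle): 9 → 17
  after op 5 (in-shuffle): 17 → 34
  after op 6 (cut 56): 34 → 54
  after op 7 (cut 44): 54 → 10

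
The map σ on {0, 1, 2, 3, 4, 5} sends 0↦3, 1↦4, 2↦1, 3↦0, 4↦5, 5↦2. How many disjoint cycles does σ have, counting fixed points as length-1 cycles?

2

Cycle decomposition: (0 3) (1 4 5 2).
2 cycles.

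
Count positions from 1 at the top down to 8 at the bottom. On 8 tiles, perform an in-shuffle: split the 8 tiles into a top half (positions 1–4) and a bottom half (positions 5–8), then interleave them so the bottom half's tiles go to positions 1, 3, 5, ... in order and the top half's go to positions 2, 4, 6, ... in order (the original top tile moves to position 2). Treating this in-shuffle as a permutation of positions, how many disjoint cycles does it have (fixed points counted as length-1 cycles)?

Trace each unvisited position around until it returns:
(1 2 4 8 7 5) (3 6)
2 cycles in total.

2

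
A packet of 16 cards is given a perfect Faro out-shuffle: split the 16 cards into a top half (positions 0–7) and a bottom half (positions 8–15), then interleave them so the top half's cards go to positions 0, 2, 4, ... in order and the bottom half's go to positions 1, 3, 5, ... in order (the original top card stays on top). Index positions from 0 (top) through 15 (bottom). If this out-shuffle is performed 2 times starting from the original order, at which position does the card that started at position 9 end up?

Track the card's position through each out-shuffle:
9 → 3 → 6

6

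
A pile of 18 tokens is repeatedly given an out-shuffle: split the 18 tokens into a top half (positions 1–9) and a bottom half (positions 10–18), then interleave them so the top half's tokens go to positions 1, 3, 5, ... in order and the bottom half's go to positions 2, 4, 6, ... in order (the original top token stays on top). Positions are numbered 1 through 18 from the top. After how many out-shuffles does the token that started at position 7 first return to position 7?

Follow position 7 under repeated out-shuffles:
7 → 13 → 8 → 15 → 12 → 6 → 11 → 4 → 7
It first returns after 8 out-shuffles.

8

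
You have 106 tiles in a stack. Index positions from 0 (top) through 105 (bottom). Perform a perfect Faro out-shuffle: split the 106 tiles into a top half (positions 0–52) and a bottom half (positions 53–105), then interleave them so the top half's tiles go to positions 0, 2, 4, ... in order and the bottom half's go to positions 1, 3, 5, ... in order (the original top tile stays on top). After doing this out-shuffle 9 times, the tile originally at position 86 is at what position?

Track the tile's position through each out-shuffle:
86 → 67 → 29 → 58 → 11 → 22 → 44 → 88 → 71 → 37

37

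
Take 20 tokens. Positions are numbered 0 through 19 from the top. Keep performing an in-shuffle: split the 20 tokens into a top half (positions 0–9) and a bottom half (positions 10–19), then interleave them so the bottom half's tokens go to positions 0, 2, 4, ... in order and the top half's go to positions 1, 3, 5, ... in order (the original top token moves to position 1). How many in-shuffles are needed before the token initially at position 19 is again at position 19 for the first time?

6

Follow position 19 under repeated in-shuffles:
19 → 18 → 16 → 12 → 4 → 9 → 19
It first returns after 6 in-shuffles.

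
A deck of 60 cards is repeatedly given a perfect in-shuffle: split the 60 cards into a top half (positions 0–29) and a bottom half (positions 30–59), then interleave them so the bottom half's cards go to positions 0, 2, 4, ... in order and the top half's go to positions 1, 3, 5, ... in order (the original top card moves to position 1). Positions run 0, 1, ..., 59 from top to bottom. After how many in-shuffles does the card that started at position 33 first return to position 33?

Follow position 33 under repeated in-shuffles:
33 → 6 → 13 → 27 → 55 → 50 → 40 → 20 → ... → 33 (length 60)
It first returns after 60 in-shuffles.

60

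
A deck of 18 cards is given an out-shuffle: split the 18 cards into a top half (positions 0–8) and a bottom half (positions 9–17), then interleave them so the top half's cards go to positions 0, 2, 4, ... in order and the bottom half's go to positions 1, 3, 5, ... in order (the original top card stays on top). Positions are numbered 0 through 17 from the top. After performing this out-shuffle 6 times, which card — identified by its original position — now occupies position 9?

Work backwards from position 9, undoing one out-shuffle at a time:
9 ← 13 ← 15 ← 16 ← 8 ← 4 ← 2
So the card now at position 9 started at position 2.

2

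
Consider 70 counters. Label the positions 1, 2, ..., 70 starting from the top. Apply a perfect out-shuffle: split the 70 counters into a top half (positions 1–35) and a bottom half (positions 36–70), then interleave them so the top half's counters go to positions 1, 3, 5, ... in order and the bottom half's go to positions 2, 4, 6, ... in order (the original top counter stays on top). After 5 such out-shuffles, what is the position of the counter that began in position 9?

Track the counter's position through each out-shuffle:
9 → 17 → 33 → 65 → 60 → 50

50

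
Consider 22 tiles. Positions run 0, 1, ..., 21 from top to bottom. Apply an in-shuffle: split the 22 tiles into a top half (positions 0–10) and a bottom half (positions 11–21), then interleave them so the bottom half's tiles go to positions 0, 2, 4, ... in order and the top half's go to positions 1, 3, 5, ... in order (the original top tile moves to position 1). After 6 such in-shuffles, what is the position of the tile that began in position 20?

9

Track the tile's position through each in-shuffle:
20 → 18 → 14 → 6 → 13 → 4 → 9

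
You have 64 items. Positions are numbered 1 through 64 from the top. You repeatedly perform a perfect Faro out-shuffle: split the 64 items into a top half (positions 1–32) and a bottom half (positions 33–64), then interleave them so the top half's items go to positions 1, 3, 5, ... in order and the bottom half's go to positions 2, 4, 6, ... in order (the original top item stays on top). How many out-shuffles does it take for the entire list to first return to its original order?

The out-shuffle permutes the 64 positions with cycle lengths [1, 1, 2, 3, 3, 6, 6, 6, 6, 6, 6, 6, 6, 6].
Every item is home exactly when every cycle has completed a whole number of laps, i.e. after lcm(1, 2, 3, 6) = 6 out-shuffles.

6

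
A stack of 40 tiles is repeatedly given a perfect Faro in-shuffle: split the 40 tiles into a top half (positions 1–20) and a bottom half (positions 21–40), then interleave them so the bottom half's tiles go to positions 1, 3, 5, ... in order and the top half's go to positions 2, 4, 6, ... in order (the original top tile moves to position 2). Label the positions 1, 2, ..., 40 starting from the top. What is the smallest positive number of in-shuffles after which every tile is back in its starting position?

20

The in-shuffle permutes the 40 positions with cycle lengths [20, 20].
Every tile is home exactly when every cycle has completed a whole number of laps, i.e. after lcm(20) = 20 in-shuffles.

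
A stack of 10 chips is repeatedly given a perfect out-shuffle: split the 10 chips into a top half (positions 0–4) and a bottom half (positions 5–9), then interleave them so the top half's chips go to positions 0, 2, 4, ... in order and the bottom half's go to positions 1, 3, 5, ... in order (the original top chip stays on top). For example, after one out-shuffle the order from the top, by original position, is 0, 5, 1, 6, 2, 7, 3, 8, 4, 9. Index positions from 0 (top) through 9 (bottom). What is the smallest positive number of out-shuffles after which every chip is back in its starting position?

6

The out-shuffle permutes the 10 positions with cycle lengths [1, 1, 2, 6].
Every chip is home exactly when every cycle has completed a whole number of laps, i.e. after lcm(1, 2, 6) = 6 out-shuffles.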